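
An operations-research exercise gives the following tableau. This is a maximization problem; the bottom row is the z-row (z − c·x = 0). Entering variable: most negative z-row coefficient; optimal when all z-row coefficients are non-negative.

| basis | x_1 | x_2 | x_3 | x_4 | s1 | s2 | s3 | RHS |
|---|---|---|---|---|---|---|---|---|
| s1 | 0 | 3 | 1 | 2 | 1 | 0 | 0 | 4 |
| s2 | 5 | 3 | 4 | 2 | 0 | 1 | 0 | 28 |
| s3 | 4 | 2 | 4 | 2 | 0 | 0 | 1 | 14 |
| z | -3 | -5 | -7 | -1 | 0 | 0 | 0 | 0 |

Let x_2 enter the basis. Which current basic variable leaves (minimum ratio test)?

s1

Column x_2 entries and ratios — s1: 4/3 = 4/3; s2: 28/3 = 28/3; s3: 14/2 = 7.
Smallest ratio is 4/3 in the row of s1, so s1 leaves.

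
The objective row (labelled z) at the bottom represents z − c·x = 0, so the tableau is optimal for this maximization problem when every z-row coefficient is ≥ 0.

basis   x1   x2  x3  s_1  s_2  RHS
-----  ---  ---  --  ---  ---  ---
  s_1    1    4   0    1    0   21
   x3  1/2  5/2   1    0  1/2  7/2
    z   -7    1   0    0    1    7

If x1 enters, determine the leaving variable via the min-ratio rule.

Column x1 entries and ratios — s_1: 21/1 = 21; x3: (7/2)/(1/2) = 7.
Smallest ratio is 7 in the row of x3, so x3 leaves.

x3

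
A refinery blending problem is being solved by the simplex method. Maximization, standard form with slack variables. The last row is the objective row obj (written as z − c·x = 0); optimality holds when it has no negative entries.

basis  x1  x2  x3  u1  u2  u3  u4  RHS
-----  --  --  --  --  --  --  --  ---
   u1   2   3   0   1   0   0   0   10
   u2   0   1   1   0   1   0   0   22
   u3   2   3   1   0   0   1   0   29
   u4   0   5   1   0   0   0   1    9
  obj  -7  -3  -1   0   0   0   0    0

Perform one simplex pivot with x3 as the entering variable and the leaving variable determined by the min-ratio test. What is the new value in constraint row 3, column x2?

Ratio test on column x3 — row 1: entry 0 ≤ 0; row 2: 22/1 = 22; row 3: 29/1 = 29; row 4: 9/1 = 9. Minimum is 9 at row 4 (u4 leaves); pivot element 1.
Divide row 4 by 1; eliminate column x3 from the other rows.
Row 3 update in column x2: 3 − 1·5 = -2.

-2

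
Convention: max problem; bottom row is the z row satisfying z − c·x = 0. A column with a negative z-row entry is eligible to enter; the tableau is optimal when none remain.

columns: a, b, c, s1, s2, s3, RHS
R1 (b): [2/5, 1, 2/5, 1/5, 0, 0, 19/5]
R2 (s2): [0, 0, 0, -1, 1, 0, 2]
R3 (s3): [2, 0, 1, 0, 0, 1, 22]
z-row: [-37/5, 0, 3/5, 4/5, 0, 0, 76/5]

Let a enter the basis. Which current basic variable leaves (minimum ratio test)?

b

Column a entries and ratios — b: (19/5)/(2/5) = 19/2; s2: 0 ≤ 0, skip; s3: 22/2 = 11.
Smallest ratio is 19/2 in the row of b, so b leaves.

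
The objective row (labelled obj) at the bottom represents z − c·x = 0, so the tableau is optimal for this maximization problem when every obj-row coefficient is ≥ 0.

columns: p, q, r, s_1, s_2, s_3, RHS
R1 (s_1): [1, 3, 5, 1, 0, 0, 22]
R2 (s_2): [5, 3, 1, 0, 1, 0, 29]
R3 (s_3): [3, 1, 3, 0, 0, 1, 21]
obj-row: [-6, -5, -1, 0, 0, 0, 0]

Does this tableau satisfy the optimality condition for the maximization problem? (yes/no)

The obj-row has a negative entry -6 in column p, so it is not optimal.

no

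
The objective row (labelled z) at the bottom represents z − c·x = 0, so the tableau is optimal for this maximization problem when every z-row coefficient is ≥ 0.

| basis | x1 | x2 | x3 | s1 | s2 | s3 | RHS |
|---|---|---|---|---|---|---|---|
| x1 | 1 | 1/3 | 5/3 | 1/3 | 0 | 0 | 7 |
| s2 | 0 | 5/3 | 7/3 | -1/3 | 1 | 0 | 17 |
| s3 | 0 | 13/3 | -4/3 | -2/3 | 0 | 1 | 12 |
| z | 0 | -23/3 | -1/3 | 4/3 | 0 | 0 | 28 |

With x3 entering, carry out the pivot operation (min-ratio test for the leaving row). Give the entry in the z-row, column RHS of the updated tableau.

147/5

Ratio test on column x3 — row 1: 7/(5/3) = 21/5; row 2: 17/(7/3) = 51/7; row 3: entry -4/3 ≤ 0. Minimum is 21/5 at row 1 (x1 leaves); pivot element 5/3.
Divide row 1 by 5/3; eliminate column x3 from the other rows.
z-row update in column RHS: 28 − (-1/3)·(21/5) = 147/5.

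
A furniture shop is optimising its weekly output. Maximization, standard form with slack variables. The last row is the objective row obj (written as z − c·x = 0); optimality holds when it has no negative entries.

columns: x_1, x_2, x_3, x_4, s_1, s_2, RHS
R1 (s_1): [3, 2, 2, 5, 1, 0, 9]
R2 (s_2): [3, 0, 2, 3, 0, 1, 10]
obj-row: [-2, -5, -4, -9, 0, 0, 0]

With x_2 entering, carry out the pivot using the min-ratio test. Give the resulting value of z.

45/2

Ratio test on column x_2 — row 1: 9/2 = 9/2; row 2: entry 0 ≤ 0. Minimum is 9/2 at row 1 (s_1 leaves); pivot element 2.
Pivot on row 1; the obj-row RHS becomes 0 − (-5)·(9/2) = 45/2.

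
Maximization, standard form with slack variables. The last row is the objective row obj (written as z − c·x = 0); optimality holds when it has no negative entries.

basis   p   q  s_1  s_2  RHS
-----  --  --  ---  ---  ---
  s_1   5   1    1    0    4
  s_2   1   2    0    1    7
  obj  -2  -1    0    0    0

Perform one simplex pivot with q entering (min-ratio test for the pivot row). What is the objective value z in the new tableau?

Ratio test on column q — row 1: 4/1 = 4; row 2: 7/2 = 7/2. Minimum is 7/2 at row 2 (s_2 leaves); pivot element 2.
Pivot on row 2; the obj-row RHS becomes 0 − (-1)·(7/2) = 7/2.

7/2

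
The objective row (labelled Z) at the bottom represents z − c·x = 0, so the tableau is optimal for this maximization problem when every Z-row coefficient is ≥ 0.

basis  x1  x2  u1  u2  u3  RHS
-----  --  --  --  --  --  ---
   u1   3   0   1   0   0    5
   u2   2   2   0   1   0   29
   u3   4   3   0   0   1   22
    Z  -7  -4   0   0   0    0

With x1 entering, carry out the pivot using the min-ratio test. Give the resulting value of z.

Ratio test on column x1 — row 1: 5/3 = 5/3; row 2: 29/2 = 29/2; row 3: 22/4 = 11/2. Minimum is 5/3 at row 1 (u1 leaves); pivot element 3.
Pivot on row 1; the Z-row RHS becomes 0 − (-7)·(5/3) = 35/3.

35/3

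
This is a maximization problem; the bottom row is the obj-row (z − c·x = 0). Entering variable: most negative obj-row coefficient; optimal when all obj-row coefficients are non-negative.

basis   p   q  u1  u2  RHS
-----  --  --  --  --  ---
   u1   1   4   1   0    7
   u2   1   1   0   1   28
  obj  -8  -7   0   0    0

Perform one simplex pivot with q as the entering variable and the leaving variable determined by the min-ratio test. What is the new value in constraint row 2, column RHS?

105/4

Ratio test on column q — row 1: 7/4 = 7/4; row 2: 28/1 = 28. Minimum is 7/4 at row 1 (u1 leaves); pivot element 4.
Divide row 1 by 4; eliminate column q from the other rows.
Row 2 update in column RHS: 28 − 1·(7/4) = 105/4.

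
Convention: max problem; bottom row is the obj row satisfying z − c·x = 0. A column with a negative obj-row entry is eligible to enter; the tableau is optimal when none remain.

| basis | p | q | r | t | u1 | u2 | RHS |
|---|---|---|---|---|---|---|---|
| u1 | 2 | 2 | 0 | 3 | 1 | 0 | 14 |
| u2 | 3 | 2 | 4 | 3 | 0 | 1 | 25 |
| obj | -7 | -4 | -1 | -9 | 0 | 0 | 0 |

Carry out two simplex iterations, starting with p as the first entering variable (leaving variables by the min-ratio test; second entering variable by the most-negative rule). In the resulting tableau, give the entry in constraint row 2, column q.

Ratio test on column p — row 1: 14/2 = 7; row 2: 25/3 = 25/3. Minimum is 7 at row 1 (u1 leaves); pivot element 2.
Divide row 1 by 2; eliminate column p from the other rows.
Second iteration: most negative obj-row entry is -1 in column r, so r enters.
Ratio test on column r — row 1: entry 0 ≤ 0; row 2: 4/4 = 1. Minimum is 1 at row 2 (u2 leaves); pivot element 4.
Divide row 2 by 4; eliminate column r from the other rows.
After both pivots, the entry at constraint row 2, column q is -1/4.

-1/4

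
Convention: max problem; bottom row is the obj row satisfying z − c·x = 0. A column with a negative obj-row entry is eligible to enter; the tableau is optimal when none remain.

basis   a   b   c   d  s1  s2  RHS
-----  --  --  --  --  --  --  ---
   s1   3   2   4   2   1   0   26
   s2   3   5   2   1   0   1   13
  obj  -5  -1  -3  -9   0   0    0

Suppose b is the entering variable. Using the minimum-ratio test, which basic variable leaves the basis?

Column b entries and ratios — s1: 26/2 = 13; s2: 13/5 = 13/5.
Smallest ratio is 13/5 in the row of s2, so s2 leaves.

s2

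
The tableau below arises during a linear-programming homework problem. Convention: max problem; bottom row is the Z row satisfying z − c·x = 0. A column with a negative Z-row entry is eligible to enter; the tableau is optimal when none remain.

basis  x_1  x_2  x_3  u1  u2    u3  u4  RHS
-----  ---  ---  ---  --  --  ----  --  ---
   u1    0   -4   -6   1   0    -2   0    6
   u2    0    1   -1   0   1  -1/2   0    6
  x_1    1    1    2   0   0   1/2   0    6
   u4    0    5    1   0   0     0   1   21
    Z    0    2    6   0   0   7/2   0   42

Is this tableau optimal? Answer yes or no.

yes

Every Z-row coefficient is ≥ 0, so the tableau is optimal.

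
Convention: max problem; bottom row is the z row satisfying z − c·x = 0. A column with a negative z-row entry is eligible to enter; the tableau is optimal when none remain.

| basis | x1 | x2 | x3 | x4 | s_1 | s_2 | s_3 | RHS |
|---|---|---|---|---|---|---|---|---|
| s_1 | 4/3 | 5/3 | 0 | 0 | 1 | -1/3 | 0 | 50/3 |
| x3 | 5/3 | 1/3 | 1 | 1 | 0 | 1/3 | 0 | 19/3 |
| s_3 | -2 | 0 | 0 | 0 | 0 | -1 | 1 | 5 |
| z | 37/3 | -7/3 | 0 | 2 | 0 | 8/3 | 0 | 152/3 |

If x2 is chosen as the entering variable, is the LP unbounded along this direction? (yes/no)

Column x2 has positive entries in row(s) 1, 2, so the ratio test bounds it — not unbounded.

no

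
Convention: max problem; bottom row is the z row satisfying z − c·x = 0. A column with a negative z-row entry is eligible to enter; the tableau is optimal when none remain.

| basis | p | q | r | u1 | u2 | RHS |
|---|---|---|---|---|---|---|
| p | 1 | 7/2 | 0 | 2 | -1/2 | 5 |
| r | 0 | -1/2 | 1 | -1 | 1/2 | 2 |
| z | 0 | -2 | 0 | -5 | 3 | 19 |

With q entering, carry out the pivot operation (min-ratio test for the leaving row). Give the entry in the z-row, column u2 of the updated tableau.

Ratio test on column q — row 1: 5/(7/2) = 10/7; row 2: entry -1/2 ≤ 0. Minimum is 10/7 at row 1 (p leaves); pivot element 7/2.
Divide row 1 by 7/2; eliminate column q from the other rows.
z-row update in column u2: 3 − (-2)·(-1/7) = 19/7.

19/7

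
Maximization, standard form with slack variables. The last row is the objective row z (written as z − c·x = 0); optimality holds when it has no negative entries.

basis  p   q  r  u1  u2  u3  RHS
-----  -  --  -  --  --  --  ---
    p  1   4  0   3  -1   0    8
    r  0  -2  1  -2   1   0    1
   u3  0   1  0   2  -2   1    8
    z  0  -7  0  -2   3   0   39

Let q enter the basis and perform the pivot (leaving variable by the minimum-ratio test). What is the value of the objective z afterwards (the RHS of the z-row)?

Ratio test on column q — row 1: 8/4 = 2; row 2: entry -2 ≤ 0; row 3: 8/1 = 8. Minimum is 2 at row 1 (p leaves); pivot element 4.
Pivot on row 1; the z-row RHS becomes 39 − (-7)·2 = 53.

53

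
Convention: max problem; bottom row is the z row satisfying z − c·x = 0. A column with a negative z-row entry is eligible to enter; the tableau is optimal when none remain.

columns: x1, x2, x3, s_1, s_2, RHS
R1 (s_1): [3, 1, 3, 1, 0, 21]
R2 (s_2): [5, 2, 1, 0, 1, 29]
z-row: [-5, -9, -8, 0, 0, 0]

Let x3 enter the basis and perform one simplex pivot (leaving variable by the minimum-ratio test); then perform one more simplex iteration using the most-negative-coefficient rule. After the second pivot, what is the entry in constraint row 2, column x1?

Ratio test on column x3 — row 1: 21/3 = 7; row 2: 29/1 = 29. Minimum is 7 at row 1 (s_1 leaves); pivot element 3.
Divide row 1 by 3; eliminate column x3 from the other rows.
Second iteration: most negative z-row entry is -19/3 in column x2, so x2 enters.
Ratio test on column x2 — row 1: 7/(1/3) = 21; row 2: 22/(5/3) = 66/5. Minimum is 66/5 at row 2 (s_2 leaves); pivot element 5/3.
Divide row 2 by 5/3; eliminate column x2 from the other rows.
After both pivots, the entry at constraint row 2, column x1 is 12/5.

12/5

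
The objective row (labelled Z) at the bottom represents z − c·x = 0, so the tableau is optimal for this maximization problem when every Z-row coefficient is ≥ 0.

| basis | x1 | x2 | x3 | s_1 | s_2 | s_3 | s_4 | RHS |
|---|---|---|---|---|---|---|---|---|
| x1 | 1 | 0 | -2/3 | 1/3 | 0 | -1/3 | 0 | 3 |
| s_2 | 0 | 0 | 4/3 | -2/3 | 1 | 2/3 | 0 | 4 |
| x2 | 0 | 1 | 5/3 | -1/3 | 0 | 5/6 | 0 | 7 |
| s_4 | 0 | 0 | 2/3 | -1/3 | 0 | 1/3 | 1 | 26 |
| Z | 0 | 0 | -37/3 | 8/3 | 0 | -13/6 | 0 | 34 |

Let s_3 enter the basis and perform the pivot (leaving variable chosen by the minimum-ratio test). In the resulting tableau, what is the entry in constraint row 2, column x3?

Ratio test on column s_3 — row 1: entry -1/3 ≤ 0; row 2: 4/(2/3) = 6; row 3: 7/(5/6) = 42/5; row 4: 26/(1/3) = 78. Minimum is 6 at row 2 (s_2 leaves); pivot element 2/3.
Divide row 2 by 2/3; eliminate column s_3 from the other rows.
In the new row 2, the x3 entry is the old entry divided by the pivot: (4/3)/(2/3) = 2.

2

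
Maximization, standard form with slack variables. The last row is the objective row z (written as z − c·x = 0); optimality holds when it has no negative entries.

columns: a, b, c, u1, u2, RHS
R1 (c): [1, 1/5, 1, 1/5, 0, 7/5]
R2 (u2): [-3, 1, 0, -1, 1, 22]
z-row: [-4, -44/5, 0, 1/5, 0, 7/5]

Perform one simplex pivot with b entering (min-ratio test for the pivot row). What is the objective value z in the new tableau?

63

Ratio test on column b — row 1: (7/5)/(1/5) = 7; row 2: 22/1 = 22. Minimum is 7 at row 1 (c leaves); pivot element 1/5.
Pivot on row 1; the z-row RHS becomes 7/5 − (-44/5)·7 = 63.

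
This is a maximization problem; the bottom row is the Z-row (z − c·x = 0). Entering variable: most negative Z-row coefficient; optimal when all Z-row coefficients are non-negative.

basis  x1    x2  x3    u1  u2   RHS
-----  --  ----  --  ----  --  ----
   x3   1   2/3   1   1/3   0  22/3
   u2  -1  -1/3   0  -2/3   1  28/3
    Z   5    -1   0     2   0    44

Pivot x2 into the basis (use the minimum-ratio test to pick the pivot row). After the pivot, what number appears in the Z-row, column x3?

3/2

Ratio test on column x2 — row 1: (22/3)/(2/3) = 11; row 2: entry -1/3 ≤ 0. Minimum is 11 at row 1 (x3 leaves); pivot element 2/3.
Divide row 1 by 2/3; eliminate column x2 from the other rows.
Z-row update in column x3: 0 − (-1)·(3/2) = 3/2.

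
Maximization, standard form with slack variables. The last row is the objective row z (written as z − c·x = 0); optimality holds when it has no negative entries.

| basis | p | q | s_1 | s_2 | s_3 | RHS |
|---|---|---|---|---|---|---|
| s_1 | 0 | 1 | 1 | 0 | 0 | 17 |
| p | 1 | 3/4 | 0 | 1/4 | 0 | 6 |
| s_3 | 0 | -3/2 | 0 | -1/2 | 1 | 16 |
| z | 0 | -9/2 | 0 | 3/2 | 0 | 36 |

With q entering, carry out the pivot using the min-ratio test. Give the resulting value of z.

72

Ratio test on column q — row 1: 17/1 = 17; row 2: 6/(3/4) = 8; row 3: entry -3/2 ≤ 0. Minimum is 8 at row 2 (p leaves); pivot element 3/4.
Pivot on row 2; the z-row RHS becomes 36 − (-9/2)·8 = 72.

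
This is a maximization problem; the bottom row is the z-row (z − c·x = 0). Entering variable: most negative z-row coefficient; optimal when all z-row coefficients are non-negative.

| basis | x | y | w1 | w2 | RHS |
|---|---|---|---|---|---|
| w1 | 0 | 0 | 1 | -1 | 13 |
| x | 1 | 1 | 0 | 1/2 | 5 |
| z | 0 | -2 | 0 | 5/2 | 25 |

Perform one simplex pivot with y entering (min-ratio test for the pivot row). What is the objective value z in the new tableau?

35

Ratio test on column y — row 1: entry 0 ≤ 0; row 2: 5/1 = 5. Minimum is 5 at row 2 (x leaves); pivot element 1.
Pivot on row 2; the z-row RHS becomes 25 − (-2)·5 = 35.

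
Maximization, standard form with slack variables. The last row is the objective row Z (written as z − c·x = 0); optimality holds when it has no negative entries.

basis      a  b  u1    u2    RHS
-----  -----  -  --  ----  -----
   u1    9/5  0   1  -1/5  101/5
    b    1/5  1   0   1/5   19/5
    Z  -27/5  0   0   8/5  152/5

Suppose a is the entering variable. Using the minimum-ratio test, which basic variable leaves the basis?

Column a entries and ratios — u1: (101/5)/(9/5) = 101/9; b: (19/5)/(1/5) = 19.
Smallest ratio is 101/9 in the row of u1, so u1 leaves.

u1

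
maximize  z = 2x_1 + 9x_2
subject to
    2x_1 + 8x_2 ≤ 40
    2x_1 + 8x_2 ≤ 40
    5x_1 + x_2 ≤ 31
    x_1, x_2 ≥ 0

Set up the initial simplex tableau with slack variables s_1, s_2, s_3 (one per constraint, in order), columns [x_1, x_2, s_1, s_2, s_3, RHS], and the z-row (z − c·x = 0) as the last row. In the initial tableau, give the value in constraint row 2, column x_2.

Constraint 2 has coefficient 8 on x_2.

8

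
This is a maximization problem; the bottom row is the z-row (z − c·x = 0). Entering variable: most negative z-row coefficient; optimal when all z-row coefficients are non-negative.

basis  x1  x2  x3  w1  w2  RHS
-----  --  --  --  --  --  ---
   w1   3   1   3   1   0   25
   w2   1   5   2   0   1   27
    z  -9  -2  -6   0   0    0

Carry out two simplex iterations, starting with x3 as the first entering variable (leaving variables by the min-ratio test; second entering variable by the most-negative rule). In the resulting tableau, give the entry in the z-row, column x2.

1

Ratio test on column x3 — row 1: 25/3 = 25/3; row 2: 27/2 = 27/2. Minimum is 25/3 at row 1 (w1 leaves); pivot element 3.
Divide row 1 by 3; eliminate column x3 from the other rows.
Second iteration: most negative z-row entry is -3 in column x1, so x1 enters.
Ratio test on column x1 — row 1: (25/3)/1 = 25/3; row 2: entry -1 ≤ 0. Minimum is 25/3 at row 1 (x3 leaves); pivot element 1.
Divide row 1 by 1; eliminate column x1 from the other rows.
After both pivots, the entry at the z-row, column x2 is 1.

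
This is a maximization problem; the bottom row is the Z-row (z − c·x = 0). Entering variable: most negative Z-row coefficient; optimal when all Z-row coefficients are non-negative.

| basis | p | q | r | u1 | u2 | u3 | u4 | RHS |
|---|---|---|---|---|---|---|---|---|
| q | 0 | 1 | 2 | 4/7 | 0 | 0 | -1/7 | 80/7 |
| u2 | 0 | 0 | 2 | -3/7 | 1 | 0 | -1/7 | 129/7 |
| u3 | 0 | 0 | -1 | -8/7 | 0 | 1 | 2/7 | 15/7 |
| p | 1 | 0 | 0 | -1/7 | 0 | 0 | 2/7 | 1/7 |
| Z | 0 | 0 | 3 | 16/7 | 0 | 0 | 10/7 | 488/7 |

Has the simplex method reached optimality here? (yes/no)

Every Z-row coefficient is ≥ 0, so the tableau is optimal.

yes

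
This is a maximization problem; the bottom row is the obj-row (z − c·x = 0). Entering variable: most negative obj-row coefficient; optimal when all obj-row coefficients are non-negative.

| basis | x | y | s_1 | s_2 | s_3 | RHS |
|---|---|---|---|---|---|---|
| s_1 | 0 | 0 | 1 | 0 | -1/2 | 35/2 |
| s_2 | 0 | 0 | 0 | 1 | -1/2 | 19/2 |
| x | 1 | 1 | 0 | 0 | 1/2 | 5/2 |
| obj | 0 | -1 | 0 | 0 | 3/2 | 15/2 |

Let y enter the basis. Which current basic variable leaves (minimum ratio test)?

Column y entries and ratios — s_1: 0 ≤ 0, skip; s_2: 0 ≤ 0, skip; x: (5/2)/1 = 5/2.
Smallest ratio is 5/2 in the row of x, so x leaves.

x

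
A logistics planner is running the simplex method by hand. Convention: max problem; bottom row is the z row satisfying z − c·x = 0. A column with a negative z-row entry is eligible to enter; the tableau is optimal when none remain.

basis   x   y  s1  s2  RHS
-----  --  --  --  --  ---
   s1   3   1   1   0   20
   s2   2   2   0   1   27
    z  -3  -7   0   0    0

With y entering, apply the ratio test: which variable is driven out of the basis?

Column y entries and ratios — s1: 20/1 = 20; s2: 27/2 = 27/2.
Smallest ratio is 27/2 in the row of s2, so s2 leaves.

s2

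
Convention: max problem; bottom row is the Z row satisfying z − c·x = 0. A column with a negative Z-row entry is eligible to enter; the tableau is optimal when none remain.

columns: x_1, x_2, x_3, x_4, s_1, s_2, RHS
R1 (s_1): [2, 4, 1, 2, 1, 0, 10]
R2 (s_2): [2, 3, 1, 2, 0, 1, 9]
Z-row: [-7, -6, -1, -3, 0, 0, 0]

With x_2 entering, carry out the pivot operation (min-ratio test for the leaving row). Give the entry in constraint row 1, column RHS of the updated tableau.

Ratio test on column x_2 — row 1: 10/4 = 5/2; row 2: 9/3 = 3. Minimum is 5/2 at row 1 (s_1 leaves); pivot element 4.
Divide row 1 by 4; eliminate column x_2 from the other rows.
In the new row 1, the RHS entry is the old entry divided by the pivot: 10/4 = 5/2.

5/2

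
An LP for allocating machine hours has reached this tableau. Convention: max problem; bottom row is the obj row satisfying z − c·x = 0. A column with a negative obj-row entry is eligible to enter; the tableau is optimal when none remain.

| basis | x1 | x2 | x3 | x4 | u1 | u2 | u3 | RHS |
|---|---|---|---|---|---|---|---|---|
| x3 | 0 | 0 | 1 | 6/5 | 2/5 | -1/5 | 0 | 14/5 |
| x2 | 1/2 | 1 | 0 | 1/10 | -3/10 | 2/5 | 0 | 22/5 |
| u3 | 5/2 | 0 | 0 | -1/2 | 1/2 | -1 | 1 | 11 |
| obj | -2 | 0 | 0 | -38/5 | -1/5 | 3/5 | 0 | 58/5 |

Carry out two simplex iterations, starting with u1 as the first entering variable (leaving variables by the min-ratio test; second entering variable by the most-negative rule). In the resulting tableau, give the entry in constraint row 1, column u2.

-1/6

Ratio test on column u1 — row 1: (14/5)/(2/5) = 7; row 2: entry -3/10 ≤ 0; row 3: 11/(1/2) = 22. Minimum is 7 at row 1 (x3 leaves); pivot element 2/5.
Divide row 1 by 2/5; eliminate column u1 from the other rows.
Second iteration: most negative obj-row entry is -7 in column x4, so x4 enters.
Ratio test on column x4 — row 1: 7/3 = 7/3; row 2: (13/2)/1 = 13/2; row 3: entry -2 ≤ 0. Minimum is 7/3 at row 1 (u1 leaves); pivot element 3.
Divide row 1 by 3; eliminate column x4 from the other rows.
After both pivots, the entry at constraint row 1, column u2 is -1/6.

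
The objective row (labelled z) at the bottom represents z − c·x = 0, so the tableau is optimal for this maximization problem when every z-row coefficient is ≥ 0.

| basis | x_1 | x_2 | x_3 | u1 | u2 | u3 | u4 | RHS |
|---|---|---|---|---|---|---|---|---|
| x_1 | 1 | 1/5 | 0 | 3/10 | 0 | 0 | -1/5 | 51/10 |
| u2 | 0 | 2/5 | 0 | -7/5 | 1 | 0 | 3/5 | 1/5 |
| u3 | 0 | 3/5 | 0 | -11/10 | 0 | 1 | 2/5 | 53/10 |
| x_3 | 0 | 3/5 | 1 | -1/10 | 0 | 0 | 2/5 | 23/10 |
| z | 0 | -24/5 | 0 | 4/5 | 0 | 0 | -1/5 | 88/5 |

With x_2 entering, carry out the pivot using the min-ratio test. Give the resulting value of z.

Ratio test on column x_2 — row 1: (51/10)/(1/5) = 51/2; row 2: (1/5)/(2/5) = 1/2; row 3: (53/10)/(3/5) = 53/6; row 4: (23/10)/(3/5) = 23/6. Minimum is 1/2 at row 2 (u2 leaves); pivot element 2/5.
Pivot on row 2; the z-row RHS becomes 88/5 − (-24/5)·(1/2) = 20.

20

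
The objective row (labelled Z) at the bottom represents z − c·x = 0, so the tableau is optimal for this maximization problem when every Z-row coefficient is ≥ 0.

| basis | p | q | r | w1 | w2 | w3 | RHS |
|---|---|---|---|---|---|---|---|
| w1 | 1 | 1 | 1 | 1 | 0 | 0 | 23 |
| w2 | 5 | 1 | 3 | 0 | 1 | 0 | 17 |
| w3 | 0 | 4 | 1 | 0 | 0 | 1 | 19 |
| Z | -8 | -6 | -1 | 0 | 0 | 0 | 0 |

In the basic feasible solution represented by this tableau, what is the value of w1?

23

w1 is basic (row 1); its value is the RHS of that row, 23.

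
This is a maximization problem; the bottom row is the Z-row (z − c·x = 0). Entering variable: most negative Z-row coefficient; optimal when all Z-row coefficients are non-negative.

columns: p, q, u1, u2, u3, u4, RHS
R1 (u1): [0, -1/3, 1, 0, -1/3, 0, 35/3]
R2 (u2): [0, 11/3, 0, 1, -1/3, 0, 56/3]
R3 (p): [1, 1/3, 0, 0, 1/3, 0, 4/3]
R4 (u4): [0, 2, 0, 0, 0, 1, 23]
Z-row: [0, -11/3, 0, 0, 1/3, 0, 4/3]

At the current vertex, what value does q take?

0

q is not in the basis, so in the current basic feasible solution q = 0.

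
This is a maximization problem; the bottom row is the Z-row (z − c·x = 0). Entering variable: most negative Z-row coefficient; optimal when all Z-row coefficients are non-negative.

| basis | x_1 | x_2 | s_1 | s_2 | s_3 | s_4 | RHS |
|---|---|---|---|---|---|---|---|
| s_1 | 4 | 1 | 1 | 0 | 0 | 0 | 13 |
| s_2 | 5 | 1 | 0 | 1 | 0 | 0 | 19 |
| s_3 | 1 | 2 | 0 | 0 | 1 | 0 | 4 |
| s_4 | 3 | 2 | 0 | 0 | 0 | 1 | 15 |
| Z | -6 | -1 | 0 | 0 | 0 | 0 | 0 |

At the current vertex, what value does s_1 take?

s_1 is basic (row 1); its value is the RHS of that row, 13.

13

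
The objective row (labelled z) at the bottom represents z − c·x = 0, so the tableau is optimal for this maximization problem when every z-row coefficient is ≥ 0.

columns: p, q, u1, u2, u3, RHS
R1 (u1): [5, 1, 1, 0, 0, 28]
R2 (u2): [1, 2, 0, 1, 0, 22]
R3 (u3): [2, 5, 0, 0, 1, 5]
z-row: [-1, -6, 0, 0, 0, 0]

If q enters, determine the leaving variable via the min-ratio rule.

u3

Column q entries and ratios — u1: 28/1 = 28; u2: 22/2 = 11; u3: 5/5 = 1.
Smallest ratio is 1 in the row of u3, so u3 leaves.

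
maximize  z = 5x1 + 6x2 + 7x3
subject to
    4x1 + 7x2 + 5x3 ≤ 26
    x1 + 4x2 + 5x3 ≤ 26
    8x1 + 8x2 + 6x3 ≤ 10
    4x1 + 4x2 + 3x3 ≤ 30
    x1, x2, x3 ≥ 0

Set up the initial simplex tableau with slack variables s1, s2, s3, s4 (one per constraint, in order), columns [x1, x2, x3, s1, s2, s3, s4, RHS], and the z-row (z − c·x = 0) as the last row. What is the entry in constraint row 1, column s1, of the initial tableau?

1

Slack s1 belongs to constraint 1; its column is the unit vector e_1, so the entry in row 1 is 1.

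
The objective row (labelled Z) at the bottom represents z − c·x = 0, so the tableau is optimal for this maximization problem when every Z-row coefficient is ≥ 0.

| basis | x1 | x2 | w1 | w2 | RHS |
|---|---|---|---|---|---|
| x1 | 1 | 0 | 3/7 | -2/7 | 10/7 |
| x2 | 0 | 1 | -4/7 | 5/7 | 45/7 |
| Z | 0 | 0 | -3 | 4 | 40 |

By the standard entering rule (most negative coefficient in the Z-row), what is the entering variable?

Negative Z-row entries: w1: -3.
The most negative is -3 in column w1, so w1 enters.

w1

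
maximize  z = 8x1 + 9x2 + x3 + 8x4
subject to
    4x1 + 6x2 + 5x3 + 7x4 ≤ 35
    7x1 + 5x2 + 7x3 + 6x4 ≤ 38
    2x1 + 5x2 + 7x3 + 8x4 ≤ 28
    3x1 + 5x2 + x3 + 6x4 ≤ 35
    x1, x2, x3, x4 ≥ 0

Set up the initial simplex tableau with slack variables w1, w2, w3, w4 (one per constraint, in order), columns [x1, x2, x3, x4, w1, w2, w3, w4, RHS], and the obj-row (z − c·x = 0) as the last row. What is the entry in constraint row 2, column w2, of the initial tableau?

Slack w2 belongs to constraint 2; its column is the unit vector e_2, so the entry in row 2 is 1.

1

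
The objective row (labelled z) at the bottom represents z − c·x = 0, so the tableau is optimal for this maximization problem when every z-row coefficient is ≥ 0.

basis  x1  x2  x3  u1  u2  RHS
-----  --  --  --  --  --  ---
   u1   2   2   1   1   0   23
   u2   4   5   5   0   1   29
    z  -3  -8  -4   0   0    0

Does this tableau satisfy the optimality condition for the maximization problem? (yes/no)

The z-row has a negative entry -8 in column x2, so it is not optimal.

no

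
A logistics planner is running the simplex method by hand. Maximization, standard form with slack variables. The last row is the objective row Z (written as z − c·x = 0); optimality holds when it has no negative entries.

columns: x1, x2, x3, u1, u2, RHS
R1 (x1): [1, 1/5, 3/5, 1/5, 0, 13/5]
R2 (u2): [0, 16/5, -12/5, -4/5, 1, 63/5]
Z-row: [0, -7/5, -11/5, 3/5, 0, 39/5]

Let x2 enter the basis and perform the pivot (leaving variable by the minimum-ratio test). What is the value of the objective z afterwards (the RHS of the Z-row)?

Ratio test on column x2 — row 1: (13/5)/(1/5) = 13; row 2: (63/5)/(16/5) = 63/16. Minimum is 63/16 at row 2 (u2 leaves); pivot element 16/5.
Pivot on row 2; the Z-row RHS becomes 39/5 − (-7/5)·(63/16) = 213/16.

213/16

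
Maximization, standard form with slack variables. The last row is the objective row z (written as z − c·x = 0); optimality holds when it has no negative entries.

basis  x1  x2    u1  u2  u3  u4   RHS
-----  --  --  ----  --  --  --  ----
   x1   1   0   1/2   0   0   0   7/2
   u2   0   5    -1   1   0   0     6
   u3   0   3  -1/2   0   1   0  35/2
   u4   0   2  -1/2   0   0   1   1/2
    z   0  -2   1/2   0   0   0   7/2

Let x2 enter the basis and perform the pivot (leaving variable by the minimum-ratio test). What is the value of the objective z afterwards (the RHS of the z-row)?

4

Ratio test on column x2 — row 1: entry 0 ≤ 0; row 2: 6/5 = 6/5; row 3: (35/2)/3 = 35/6; row 4: (1/2)/2 = 1/4. Minimum is 1/4 at row 4 (u4 leaves); pivot element 2.
Pivot on row 4; the z-row RHS becomes 7/2 − (-2)·(1/4) = 4.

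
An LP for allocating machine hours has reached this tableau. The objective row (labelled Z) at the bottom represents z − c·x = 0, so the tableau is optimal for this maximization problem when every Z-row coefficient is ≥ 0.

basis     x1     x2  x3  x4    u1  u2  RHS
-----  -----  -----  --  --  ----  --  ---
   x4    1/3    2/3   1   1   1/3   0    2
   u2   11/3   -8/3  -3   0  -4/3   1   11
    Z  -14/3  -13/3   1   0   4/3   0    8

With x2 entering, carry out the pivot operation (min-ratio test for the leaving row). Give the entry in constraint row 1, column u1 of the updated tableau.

1/2

Ratio test on column x2 — row 1: 2/(2/3) = 3; row 2: entry -8/3 ≤ 0. Minimum is 3 at row 1 (x4 leaves); pivot element 2/3.
Divide row 1 by 2/3; eliminate column x2 from the other rows.
In the new row 1, the u1 entry is the old entry divided by the pivot: (1/3)/(2/3) = 1/2.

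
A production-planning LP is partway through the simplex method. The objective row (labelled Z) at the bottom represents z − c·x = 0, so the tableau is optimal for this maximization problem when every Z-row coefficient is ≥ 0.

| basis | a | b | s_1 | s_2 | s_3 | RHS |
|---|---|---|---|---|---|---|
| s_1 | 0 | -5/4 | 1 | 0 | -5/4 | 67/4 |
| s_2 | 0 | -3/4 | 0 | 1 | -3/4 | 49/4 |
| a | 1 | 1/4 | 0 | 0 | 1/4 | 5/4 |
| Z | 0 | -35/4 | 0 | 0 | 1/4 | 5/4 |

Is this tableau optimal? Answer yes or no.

no

The Z-row has a negative entry -35/4 in column b, so it is not optimal.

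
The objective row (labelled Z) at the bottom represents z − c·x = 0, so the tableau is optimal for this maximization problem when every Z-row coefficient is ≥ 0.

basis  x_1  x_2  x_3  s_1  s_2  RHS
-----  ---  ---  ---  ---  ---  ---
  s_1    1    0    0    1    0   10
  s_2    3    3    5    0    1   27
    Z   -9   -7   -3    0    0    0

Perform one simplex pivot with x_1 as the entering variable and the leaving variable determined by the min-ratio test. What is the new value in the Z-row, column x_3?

12

Ratio test on column x_1 — row 1: 10/1 = 10; row 2: 27/3 = 9. Minimum is 9 at row 2 (s_2 leaves); pivot element 3.
Divide row 2 by 3; eliminate column x_1 from the other rows.
Z-row update in column x_3: -3 − (-9)·(5/3) = 12.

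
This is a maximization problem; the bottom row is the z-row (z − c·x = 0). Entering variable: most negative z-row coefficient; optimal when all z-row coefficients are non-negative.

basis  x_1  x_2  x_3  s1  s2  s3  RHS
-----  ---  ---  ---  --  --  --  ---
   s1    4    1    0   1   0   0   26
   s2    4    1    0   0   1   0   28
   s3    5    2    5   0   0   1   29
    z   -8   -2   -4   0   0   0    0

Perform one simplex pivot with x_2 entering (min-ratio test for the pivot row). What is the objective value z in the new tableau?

Ratio test on column x_2 — row 1: 26/1 = 26; row 2: 28/1 = 28; row 3: 29/2 = 29/2. Minimum is 29/2 at row 3 (s3 leaves); pivot element 2.
Pivot on row 3; the z-row RHS becomes 0 − (-2)·(29/2) = 29.

29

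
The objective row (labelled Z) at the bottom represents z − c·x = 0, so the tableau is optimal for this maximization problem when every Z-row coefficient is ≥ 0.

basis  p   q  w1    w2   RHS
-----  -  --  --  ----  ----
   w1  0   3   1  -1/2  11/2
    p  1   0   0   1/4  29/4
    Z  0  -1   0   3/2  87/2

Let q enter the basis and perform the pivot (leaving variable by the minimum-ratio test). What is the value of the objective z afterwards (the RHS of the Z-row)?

136/3

Ratio test on column q — row 1: (11/2)/3 = 11/6; row 2: entry 0 ≤ 0. Minimum is 11/6 at row 1 (w1 leaves); pivot element 3.
Pivot on row 1; the Z-row RHS becomes 87/2 − (-1)·(11/6) = 136/3.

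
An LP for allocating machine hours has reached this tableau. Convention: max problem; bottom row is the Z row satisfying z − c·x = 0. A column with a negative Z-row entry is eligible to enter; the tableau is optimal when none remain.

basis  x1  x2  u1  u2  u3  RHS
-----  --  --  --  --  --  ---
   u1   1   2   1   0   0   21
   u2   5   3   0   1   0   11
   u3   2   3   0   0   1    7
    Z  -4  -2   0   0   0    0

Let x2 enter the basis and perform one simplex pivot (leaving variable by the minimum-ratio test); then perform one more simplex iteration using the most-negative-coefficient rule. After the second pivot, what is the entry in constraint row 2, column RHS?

Ratio test on column x2 — row 1: 21/2 = 21/2; row 2: 11/3 = 11/3; row 3: 7/3 = 7/3. Minimum is 7/3 at row 3 (u3 leaves); pivot element 3.
Divide row 3 by 3; eliminate column x2 from the other rows.
Second iteration: most negative Z-row entry is -8/3 in column x1, so x1 enters.
Ratio test on column x1 — row 1: entry -1/3 ≤ 0; row 2: 4/3 = 4/3; row 3: (7/3)/(2/3) = 7/2. Minimum is 4/3 at row 2 (u2 leaves); pivot element 3.
Divide row 2 by 3; eliminate column x1 from the other rows.
After both pivots, the entry at constraint row 2, column RHS is 4/3.

4/3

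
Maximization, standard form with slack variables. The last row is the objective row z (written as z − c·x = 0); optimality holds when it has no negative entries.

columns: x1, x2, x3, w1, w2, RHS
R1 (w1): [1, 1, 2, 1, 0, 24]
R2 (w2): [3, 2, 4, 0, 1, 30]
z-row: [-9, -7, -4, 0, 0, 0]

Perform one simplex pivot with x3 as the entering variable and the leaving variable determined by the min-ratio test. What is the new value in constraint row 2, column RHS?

Ratio test on column x3 — row 1: 24/2 = 12; row 2: 30/4 = 15/2. Minimum is 15/2 at row 2 (w2 leaves); pivot element 4.
Divide row 2 by 4; eliminate column x3 from the other rows.
In the new row 2, the RHS entry is the old entry divided by the pivot: 30/4 = 15/2.

15/2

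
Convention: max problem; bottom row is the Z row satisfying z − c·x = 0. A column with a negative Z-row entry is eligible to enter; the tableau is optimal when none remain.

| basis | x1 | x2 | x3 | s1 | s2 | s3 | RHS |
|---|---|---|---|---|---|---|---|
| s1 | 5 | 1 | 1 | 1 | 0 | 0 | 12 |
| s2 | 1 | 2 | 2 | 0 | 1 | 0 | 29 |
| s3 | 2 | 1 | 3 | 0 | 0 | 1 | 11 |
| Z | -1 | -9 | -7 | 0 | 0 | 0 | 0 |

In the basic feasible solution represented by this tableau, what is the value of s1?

12

s1 is basic (row 1); its value is the RHS of that row, 12.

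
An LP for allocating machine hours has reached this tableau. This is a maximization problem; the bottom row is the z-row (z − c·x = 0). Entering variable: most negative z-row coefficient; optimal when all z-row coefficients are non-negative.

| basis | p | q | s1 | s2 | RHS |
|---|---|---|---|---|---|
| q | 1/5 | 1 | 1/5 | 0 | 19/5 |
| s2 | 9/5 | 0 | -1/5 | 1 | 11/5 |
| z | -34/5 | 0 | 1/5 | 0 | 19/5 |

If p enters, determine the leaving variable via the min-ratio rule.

s2

Column p entries and ratios — q: (19/5)/(1/5) = 19; s2: (11/5)/(9/5) = 11/9.
Smallest ratio is 11/9 in the row of s2, so s2 leaves.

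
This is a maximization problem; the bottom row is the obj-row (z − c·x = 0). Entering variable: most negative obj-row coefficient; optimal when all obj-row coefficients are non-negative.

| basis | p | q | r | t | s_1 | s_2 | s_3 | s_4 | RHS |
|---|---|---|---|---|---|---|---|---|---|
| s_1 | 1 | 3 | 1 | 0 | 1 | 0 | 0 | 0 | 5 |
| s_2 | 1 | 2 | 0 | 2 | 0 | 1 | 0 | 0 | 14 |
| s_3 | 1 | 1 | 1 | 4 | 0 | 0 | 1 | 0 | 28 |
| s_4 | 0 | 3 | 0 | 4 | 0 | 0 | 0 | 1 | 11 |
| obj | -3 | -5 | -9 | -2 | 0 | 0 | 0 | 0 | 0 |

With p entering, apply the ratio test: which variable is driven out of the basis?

Column p entries and ratios — s_1: 5/1 = 5; s_2: 14/1 = 14; s_3: 28/1 = 28; s_4: 0 ≤ 0, skip.
Smallest ratio is 5 in the row of s_1, so s_1 leaves.

s_1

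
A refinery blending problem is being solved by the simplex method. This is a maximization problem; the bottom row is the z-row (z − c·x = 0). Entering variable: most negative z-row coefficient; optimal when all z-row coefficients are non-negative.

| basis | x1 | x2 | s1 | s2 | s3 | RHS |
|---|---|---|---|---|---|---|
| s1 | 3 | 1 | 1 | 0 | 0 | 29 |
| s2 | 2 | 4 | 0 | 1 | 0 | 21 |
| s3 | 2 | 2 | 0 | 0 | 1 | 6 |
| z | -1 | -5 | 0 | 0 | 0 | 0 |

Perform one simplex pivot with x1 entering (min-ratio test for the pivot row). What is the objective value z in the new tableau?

3

Ratio test on column x1 — row 1: 29/3 = 29/3; row 2: 21/2 = 21/2; row 3: 6/2 = 3. Minimum is 3 at row 3 (s3 leaves); pivot element 2.
Pivot on row 3; the z-row RHS becomes 0 − (-1)·3 = 3.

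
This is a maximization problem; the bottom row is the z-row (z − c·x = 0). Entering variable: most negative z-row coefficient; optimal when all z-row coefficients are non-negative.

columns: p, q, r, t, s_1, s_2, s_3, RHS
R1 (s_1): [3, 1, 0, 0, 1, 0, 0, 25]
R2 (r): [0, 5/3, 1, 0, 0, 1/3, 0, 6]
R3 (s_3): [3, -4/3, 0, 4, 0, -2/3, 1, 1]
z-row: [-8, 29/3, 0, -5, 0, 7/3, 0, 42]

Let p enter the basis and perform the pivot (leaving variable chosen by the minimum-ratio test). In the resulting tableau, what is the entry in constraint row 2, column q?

5/3

Ratio test on column p — row 1: 25/3 = 25/3; row 2: entry 0 ≤ 0; row 3: 1/3 = 1/3. Minimum is 1/3 at row 3 (s_3 leaves); pivot element 3.
Divide row 3 by 3; eliminate column p from the other rows.
Row 2 update in column q: 5/3 − 0·(-4/9) = 5/3.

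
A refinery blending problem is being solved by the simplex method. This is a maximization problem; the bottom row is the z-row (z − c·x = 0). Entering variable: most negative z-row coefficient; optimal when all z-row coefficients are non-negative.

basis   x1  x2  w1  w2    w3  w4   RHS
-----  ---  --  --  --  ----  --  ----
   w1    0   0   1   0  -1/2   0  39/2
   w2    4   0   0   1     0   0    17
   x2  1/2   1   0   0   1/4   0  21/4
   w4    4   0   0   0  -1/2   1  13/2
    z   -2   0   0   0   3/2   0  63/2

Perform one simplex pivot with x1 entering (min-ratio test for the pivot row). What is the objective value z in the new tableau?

Ratio test on column x1 — row 1: entry 0 ≤ 0; row 2: 17/4 = 17/4; row 3: (21/4)/(1/2) = 21/2; row 4: (13/2)/4 = 13/8. Minimum is 13/8 at row 4 (w4 leaves); pivot element 4.
Pivot on row 4; the z-row RHS becomes 63/2 − (-2)·(13/8) = 139/4.

139/4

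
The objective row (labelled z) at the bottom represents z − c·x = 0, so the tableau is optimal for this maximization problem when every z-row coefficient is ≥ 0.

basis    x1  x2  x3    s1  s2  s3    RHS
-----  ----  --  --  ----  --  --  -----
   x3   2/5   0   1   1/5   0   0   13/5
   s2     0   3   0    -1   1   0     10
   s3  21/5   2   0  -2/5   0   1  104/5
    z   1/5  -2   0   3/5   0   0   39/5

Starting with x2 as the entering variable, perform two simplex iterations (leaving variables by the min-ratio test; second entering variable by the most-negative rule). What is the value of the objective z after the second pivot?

46/3

Ratio test on column x2 — row 1: entry 0 ≤ 0; row 2: 10/3 = 10/3; row 3: (104/5)/2 = 52/5. Minimum is 10/3 at row 2 (s2 leaves); pivot element 3.
Pivot on row 2; the z-row RHS becomes 39/5 − (-2)·(10/3) = 217/15.
Next entering variable (most negative z-row entry -1/15): s1.
Ratio test on column s1 — row 1: (13/5)/(1/5) = 13; row 2: entry -1/3 ≤ 0; row 3: (212/15)/(4/15) = 53. Minimum is 13 at row 1 (x3 leaves); pivot element 1/5.
After the second pivot the z-row RHS is 217/15 − (-1/15)·13 = 46/3.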